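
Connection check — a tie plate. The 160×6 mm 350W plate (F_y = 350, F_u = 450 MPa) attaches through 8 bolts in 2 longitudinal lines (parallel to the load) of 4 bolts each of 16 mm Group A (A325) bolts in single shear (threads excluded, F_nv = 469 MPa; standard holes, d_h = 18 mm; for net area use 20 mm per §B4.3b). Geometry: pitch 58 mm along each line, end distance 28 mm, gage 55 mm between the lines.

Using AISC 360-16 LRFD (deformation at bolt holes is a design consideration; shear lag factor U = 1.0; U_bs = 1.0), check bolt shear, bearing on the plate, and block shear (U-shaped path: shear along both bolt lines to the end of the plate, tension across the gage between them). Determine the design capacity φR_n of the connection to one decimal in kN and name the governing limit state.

391.6 kN (block shear governs)

Bolt shear: A_b = π(16)²/4 = 201.06 mm². φR_n = 0.75 × 469 × 201.06 × 8 × 1 = 565.8 kN.
Bearing (6 mm plate, F_u = 450 MPa): end bolts L_c = 28 − 18/2 = 19, R_n = min(1.2×19×6×450, 2.4×16×6×450) = 61.56 kN/bolt; interior L_c = 58 − 18 = 40, R_n = 103.68 kN/bolt. φR_n = 0.75 × (2×61.56 + 6×103.68) = 558.9 kN.
Block shear: shear path 2×[28+3×58] = 2×202 mm, A_gv = 2424, A_nv = 2×(202 − 3.5×20)×6 = 1584 mm²; tension across gage: (55 − 1×20)×6 = 210 mm². R_n = min(0.6×450×1584, 0.6×350×2424) + 1.0×450×210 = min(427.68, 509.04) + 94.5 = 522.18 kN. φR_n = 0.75 × 522.18 = 391.6 kN.
Governing: min(565.8, 558.9, 391.6) = 391.6 kN → block shear.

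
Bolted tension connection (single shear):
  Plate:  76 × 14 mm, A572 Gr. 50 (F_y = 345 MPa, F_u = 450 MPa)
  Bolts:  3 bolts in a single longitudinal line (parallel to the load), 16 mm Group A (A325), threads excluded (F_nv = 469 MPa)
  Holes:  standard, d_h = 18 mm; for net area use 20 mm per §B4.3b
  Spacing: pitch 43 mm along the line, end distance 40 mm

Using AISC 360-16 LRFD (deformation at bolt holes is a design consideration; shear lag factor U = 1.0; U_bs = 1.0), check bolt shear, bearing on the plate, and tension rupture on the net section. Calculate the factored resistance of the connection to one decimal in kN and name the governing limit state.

212.2 kN (bolt shear governs)

Bolt shear: A_b = π(16)²/4 = 201.06 mm². φR_n = 0.75 × 469 × 201.06 × 3 × 1 = 212.2 kN.
Bearing (14 mm plate, F_u = 450 MPa): end bolts L_c = 40 − 18/2 = 31, R_n = min(1.2×31×14×450, 2.4×16×14×450) = 234.36 kN/bolt; interior L_c = 43 − 18 = 25, R_n = 189 kN/bolt. φR_n = 0.75 × (1×234.36 + 2×189) = 459.3 kN.
Tension rupture (net): A_n = (76 − 1×20)×14 = 784 mm² (U = 1.0, A_e = A_n). φR_n = 0.75 × 450 × 784 = 264.6 kN.
Governing: min(212.2, 459.3, 264.6) = 212.2 kN → bolt shear.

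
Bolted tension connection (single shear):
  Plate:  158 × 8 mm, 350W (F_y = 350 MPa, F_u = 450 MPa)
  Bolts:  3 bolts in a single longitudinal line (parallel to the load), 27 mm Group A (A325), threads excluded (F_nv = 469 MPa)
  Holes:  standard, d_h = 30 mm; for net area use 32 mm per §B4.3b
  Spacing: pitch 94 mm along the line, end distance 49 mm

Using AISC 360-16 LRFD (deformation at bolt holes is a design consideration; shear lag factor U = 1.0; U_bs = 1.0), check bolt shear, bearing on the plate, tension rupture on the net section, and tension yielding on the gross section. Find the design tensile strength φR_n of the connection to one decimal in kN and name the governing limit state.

340.2 kN (net-section rupture governs)

Bolt shear: A_b = π(27)²/4 = 572.56 mm². φR_n = 0.75 × 469 × 572.56 × 3 × 1 = 604.2 kN.
Bearing (8 mm plate, F_u = 450 MPa): end bolts L_c = 49 − 30/2 = 34, R_n = min(1.2×34×8×450, 2.4×27×8×450) = 146.88 kN/bolt; interior L_c = 94 − 30 = 64, R_n = 233.28 kN/bolt. φR_n = 0.75 × (1×146.88 + 2×233.28) = 460.1 kN.
Tension rupture (net): A_n = (158 − 1×32)×8 = 1008 mm² (U = 1.0, A_e = A_n). φR_n = 0.75 × 450 × 1008 = 340.2 kN.
Tension yield (gross): A_g = 158×8 = 1264 mm². φR_n = 0.90 × 350 × 1264 = 398.2 kN.
Governing: min(604.2, 460.1, 340.2, 398.2) = 340.2 kN → net-section rupture.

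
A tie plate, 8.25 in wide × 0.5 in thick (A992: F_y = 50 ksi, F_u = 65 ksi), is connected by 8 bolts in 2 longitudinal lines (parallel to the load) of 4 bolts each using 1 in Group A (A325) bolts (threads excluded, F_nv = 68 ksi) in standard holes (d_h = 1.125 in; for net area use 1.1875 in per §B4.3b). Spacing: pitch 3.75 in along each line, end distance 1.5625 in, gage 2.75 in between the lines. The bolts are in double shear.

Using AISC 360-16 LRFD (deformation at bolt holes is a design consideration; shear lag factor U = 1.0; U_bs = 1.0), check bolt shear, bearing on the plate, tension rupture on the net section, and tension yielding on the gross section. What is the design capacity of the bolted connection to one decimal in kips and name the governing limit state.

143.2 kips (net-section rupture governs)

Bolt shear: A_b = π(1)²/4 = 0.7854 in². φR_n = 0.75 × 68 × 0.7854 × 8 × 2 = 640.9 kips.
Bearing (0.5 in plate, F_u = 65 ksi): end bolts L_c = 1.5625 − 1.125/2 = 1, R_n = min(1.2×1×0.5×65, 2.4×1×0.5×65) = 39 kips/bolt; interior L_c = 3.75 − 1.125 = 2.625, R_n = 78 kips/bolt. φR_n = 0.75 × (2×39 + 6×78) = 409.5 kips.
Tension rupture (net): A_n = (8.25 − 2×1.1875)×0.5 = 2.9375 in² (U = 1.0, A_e = A_n). φR_n = 0.75 × 65 × 2.9375 = 143.2 kips.
Tension yield (gross): A_g = 8.25×0.5 = 4.125 in². φR_n = 0.90 × 50 × 4.125 = 185.6 kips.
Governing: min(640.9, 409.5, 143.2, 185.6) = 143.2 kips → net-section rupture.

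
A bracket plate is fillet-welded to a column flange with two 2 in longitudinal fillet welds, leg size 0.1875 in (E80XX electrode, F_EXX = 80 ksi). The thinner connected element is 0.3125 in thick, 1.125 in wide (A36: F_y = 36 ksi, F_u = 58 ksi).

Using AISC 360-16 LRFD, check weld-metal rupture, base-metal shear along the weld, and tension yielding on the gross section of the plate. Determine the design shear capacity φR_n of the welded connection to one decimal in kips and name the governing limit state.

11.4 kips (gross-section yield governs)

Weld metal: throat = 0.707×0.1875 = 0.13256 in, L = 2×2 = 4 in. φR_n = 0.75 × 0.6 × 80 × 0.13256 × 4 = 19.1 kips.
Base metal shear (0.3125 in plate): yield φR_n = 1.0×0.6×36×0.3125×4 = 27.0 kips; rupture φR_n = 0.75×0.6×58×0.3125×4 = 32.6 kips; take 27.0 kips (yield).
Tension yield (gross): A_g = 1.125×0.3125 = 0.35156 in². φR_n = 0.90 × 36 × 0.35156 = 11.4 kips.
Governing: min(19.1, 27.0, 11.4) = 11.4 kips → gross-section yield.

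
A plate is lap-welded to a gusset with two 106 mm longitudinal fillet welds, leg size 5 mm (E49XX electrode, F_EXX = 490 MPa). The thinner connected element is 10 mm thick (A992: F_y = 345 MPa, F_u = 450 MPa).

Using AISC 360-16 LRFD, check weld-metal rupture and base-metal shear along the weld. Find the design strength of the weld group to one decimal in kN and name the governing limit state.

Weld metal: throat = 0.707×5 = 3.535 mm, L = 2×106 = 212 mm. φR_n = 0.75 × 0.6 × 490 × 3.535 × 212 = 165.2 kN.
Base metal shear (10 mm plate): yield φR_n = 1.0×0.6×345×10×212 = 438.8 kN; rupture φR_n = 0.75×0.6×450×10×212 = 429.3 kN; take 429.3 kN (rupture).
Governing: min(165.2, 429.3) = 165.2 kN → weld metal.

165.2 kN (weld metal governs)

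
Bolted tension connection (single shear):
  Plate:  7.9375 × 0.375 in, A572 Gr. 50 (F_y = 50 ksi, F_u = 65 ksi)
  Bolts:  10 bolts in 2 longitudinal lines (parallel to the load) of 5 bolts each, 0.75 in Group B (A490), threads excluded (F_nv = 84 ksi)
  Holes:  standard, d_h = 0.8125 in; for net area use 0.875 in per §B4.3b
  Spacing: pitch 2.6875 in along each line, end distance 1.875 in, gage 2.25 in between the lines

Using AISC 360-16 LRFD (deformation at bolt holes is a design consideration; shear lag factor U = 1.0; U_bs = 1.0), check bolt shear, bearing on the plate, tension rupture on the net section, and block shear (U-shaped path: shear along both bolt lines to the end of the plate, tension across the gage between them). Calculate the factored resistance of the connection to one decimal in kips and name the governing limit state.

Bolt shear: A_b = π(0.75)²/4 = 0.44179 in². φR_n = 0.75 × 84 × 0.44179 × 10 × 1 = 278.3 kips.
Bearing (0.375 in plate, F_u = 65 ksi): end bolts L_c = 1.875 − 0.8125/2 = 1.46875, R_n = min(1.2×1.46875×0.375×65, 2.4×0.75×0.375×65) = 42.961 kips/bolt; interior L_c = 2.6875 − 0.8125 = 1.875, R_n = 43.875 kips/bolt. φR_n = 0.75 × (2×42.961 + 8×43.875) = 327.7 kips.
Tension rupture (net): A_n = (7.9375 − 2×0.875)×0.375 = 2.3203 in² (U = 1.0, A_e = A_n). φR_n = 0.75 × 65 × 2.3203 = 113.1 kips.
Block shear: shear path 2×[1.875+4×2.6875] = 2×12.625 in, A_gv = 9.4688, A_nv = 2×(12.625 − 4.5×0.875)×0.375 = 6.5156 in²; tension across gage: (2.25 − 1×0.875)×0.375 = 0.51563 in². R_n = min(0.6×65×6.5156, 0.6×50×9.4688) + 1.0×65×0.51563 = min(254.11, 284.06) + 33.516 = 287.63 kips. φR_n = 0.75 × 287.63 = 215.7 kips.
Governing: min(278.3, 327.7, 113.1, 215.7) = 113.1 kips → net-section rupture.

113.1 kips (net-section rupture governs)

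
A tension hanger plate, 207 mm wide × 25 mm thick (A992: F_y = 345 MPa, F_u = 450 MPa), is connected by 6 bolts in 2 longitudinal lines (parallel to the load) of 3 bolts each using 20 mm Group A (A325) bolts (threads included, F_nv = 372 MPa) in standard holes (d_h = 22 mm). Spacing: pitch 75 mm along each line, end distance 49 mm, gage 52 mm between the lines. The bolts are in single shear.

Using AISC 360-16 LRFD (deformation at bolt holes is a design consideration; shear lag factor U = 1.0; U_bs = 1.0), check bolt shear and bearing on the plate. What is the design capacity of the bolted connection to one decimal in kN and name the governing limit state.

Bolt shear: A_b = π(20)²/4 = 314.16 mm². φR_n = 0.75 × 372 × 314.16 × 6 × 1 = 525.9 kN.
Bearing (25 mm plate, F_u = 450 MPa): end bolts L_c = 49 − 22/2 = 38, R_n = min(1.2×38×25×450, 2.4×20×25×450) = 513 kN/bolt; interior L_c = 75 − 22 = 53, R_n = 540 kN/bolt. φR_n = 0.75 × (2×513 + 4×540) = 2389.5 kN.
Governing: min(525.9, 2389.5) = 525.9 kN → bolt shear.

525.9 kN (bolt shear governs)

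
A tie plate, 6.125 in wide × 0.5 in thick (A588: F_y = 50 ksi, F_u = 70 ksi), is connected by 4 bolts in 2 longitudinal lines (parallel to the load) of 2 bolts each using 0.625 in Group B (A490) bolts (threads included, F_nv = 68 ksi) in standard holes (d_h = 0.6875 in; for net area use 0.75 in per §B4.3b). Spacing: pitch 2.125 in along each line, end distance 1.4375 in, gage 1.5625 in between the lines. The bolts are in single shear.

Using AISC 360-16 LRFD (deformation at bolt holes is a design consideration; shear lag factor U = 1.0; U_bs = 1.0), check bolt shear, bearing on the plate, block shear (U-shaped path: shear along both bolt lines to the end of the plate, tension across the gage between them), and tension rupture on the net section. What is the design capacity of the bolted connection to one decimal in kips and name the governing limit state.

Bolt shear: A_b = π(0.625)²/4 = 0.3068 in². φR_n = 0.75 × 68 × 0.3068 × 4 × 1 = 62.6 kips.
Bearing (0.5 in plate, F_u = 70 ksi): end bolts L_c = 1.4375 − 0.6875/2 = 1.09375, R_n = min(1.2×1.09375×0.5×70, 2.4×0.625×0.5×70) = 45.938 kips/bolt; interior L_c = 2.125 − 0.6875 = 1.4375, R_n = 52.5 kips/bolt. φR_n = 0.75 × (2×45.938 + 2×52.5) = 147.7 kips.
Block shear: shear path 2×[1.4375+1×2.125] = 2×3.5625 in, A_gv = 3.5625, A_nv = 2×(3.5625 − 1.5×0.75)×0.5 = 2.4375 in²; tension across gage: (1.5625 − 1×0.75)×0.5 = 0.40625 in². R_n = min(0.6×70×2.4375, 0.6×50×3.5625) + 1.0×70×0.40625 = min(102.38, 106.88) + 28.438 = 130.82 kips. φR_n = 0.75 × 130.82 = 98.1 kips.
Tension rupture (net): A_n = (6.125 − 2×0.75)×0.5 = 2.3125 in² (U = 1.0, A_e = A_n). φR_n = 0.75 × 70 × 2.3125 = 121.4 kips.
Governing: min(62.6, 147.7, 98.1, 121.4) = 62.6 kips → bolt shear.

62.6 kips (bolt shear governs)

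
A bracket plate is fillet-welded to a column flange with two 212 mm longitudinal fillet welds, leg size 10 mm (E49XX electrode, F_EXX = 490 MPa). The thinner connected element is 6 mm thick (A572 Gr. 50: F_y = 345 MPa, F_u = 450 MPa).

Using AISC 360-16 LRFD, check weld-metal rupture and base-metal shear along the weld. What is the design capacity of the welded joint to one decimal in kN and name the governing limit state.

Weld metal: throat = 0.707×10 = 7.07 mm, L = 2×212 = 424 mm. φR_n = 0.75 × 0.6 × 490 × 7.07 × 424 = 661.0 kN.
Base metal shear (6 mm plate): yield φR_n = 1.0×0.6×345×6×424 = 526.6 kN; rupture φR_n = 0.75×0.6×450×6×424 = 515.2 kN; take 515.2 kN (rupture).
Governing: min(661.0, 515.2) = 515.2 kN → base-metal shear.

515.2 kN (base-metal shear governs)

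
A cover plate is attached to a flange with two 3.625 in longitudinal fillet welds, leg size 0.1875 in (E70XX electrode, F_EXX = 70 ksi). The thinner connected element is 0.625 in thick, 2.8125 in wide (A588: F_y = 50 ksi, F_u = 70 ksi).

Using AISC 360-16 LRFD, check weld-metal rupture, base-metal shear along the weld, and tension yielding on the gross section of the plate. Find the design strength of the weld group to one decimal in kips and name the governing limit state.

Weld metal: throat = 0.707×0.1875 = 0.13256 in, L = 2×3.625 = 7.25 in. φR_n = 0.75 × 0.6 × 70 × 0.13256 × 7.25 = 30.3 kips.
Base metal shear (0.625 in plate): yield φR_n = 1.0×0.6×50×0.625×7.25 = 135.9 kips; rupture φR_n = 0.75×0.6×70×0.625×7.25 = 142.7 kips; take 135.9 kips (yield).
Tension yield (gross): A_g = 2.8125×0.625 = 1.7578 in². φR_n = 0.90 × 50 × 1.7578 = 79.1 kips.
Governing: min(30.3, 135.9, 79.1) = 30.3 kips → weld metal.

30.3 kips (weld metal governs)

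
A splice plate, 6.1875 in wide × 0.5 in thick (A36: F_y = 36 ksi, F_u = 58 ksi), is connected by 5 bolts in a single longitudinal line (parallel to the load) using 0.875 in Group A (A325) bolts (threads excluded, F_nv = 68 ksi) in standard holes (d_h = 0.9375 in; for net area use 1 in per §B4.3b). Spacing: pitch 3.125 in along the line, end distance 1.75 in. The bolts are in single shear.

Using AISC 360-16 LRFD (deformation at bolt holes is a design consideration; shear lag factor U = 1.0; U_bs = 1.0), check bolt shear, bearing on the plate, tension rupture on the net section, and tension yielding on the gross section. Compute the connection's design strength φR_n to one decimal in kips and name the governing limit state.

Bolt shear: A_b = π(0.875)²/4 = 0.60132 in². φR_n = 0.75 × 68 × 0.60132 × 5 × 1 = 153.3 kips.
Bearing (0.5 in plate, F_u = 58 ksi): end bolts L_c = 1.75 − 0.9375/2 = 1.28125, R_n = min(1.2×1.28125×0.5×58, 2.4×0.875×0.5×58) = 44.588 kips/bolt; interior L_c = 3.125 − 0.9375 = 2.1875, R_n = 60.9 kips/bolt. φR_n = 0.75 × (1×44.588 + 4×60.9) = 216.1 kips.
Tension rupture (net): A_n = (6.1875 − 1×1)×0.5 = 2.5938 in² (U = 1.0, A_e = A_n). φR_n = 0.75 × 58 × 2.5938 = 112.8 kips.
Tension yield (gross): A_g = 6.1875×0.5 = 3.0938 in². φR_n = 0.90 × 36 × 3.0938 = 100.2 kips.
Governing: min(153.3, 216.1, 112.8, 100.2) = 100.2 kips → gross-section yield.

100.2 kips (gross-section yield governs)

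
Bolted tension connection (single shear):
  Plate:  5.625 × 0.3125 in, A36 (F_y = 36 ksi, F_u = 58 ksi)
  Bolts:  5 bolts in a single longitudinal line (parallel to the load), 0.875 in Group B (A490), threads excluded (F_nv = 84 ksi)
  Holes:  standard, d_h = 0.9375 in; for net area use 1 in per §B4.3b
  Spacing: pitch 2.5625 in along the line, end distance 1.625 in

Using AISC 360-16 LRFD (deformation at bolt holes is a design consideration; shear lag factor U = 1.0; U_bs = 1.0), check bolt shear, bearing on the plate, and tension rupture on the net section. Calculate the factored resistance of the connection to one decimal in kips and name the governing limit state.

Bolt shear: A_b = π(0.875)²/4 = 0.60132 in². φR_n = 0.75 × 84 × 0.60132 × 5 × 1 = 189.4 kips.
Bearing (0.3125 in plate, F_u = 58 ksi): end bolts L_c = 1.625 − 0.9375/2 = 1.15625, R_n = min(1.2×1.15625×0.3125×58, 2.4×0.875×0.3125×58) = 25.148 kips/bolt; interior L_c = 2.5625 − 0.9375 = 1.625, R_n = 35.344 kips/bolt. φR_n = 0.75 × (1×25.148 + 4×35.344) = 124.9 kips.
Tension rupture (net): A_n = (5.625 − 1×1)×0.3125 = 1.4453 in² (U = 1.0, A_e = A_n). φR_n = 0.75 × 58 × 1.4453 = 62.9 kips.
Governing: min(189.4, 124.9, 62.9) = 62.9 kips → net-section rupture.

62.9 kips (net-section rupture governs)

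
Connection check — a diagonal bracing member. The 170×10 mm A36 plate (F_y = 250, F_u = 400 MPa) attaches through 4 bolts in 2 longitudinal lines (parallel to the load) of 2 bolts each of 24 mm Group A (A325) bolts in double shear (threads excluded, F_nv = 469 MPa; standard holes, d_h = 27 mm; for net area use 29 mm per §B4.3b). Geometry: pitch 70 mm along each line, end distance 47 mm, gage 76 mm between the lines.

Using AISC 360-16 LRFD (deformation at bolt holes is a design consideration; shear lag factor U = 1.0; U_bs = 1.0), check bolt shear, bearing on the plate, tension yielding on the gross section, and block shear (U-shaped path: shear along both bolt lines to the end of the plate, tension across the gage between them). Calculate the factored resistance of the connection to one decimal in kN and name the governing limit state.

Bolt shear: A_b = π(24)²/4 = 452.39 mm². φR_n = 0.75 × 469 × 452.39 × 4 × 2 = 1273.0 kN.
Bearing (10 mm plate, F_u = 400 MPa): end bolts L_c = 47 − 27/2 = 33.5, R_n = min(1.2×33.5×10×400, 2.4×24×10×400) = 160.8 kN/bolt; interior L_c = 70 − 27 = 43, R_n = 206.4 kN/bolt. φR_n = 0.75 × (2×160.8 + 2×206.4) = 550.8 kN.
Tension yield (gross): A_g = 170×10 = 1700 mm². φR_n = 0.90 × 250 × 1700 = 382.5 kN.
Block shear: shear path 2×[47+1×70] = 2×117 mm, A_gv = 2340, A_nv = 2×(117 − 1.5×29)×10 = 1470 mm²; tension across gage: (76 − 1×29)×10 = 470 mm². R_n = min(0.6×400×1470, 0.6×250×2340) + 1.0×400×470 = min(352.8, 351) + 188 = 539 kN. φR_n = 0.75 × 539 = 404.3 kN.
Governing: min(1273.0, 550.8, 382.5, 404.3) = 382.5 kN → gross-section yield.

382.5 kN (gross-section yield governs)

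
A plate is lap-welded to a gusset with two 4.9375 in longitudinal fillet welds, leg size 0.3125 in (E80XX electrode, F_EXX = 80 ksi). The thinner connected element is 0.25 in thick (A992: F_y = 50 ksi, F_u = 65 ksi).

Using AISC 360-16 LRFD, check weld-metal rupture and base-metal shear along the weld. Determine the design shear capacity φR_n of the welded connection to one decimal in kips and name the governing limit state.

Weld metal: throat = 0.707×0.3125 = 0.22094 in, L = 2×4.9375 = 9.875 in. φR_n = 0.75 × 0.6 × 80 × 0.22094 × 9.875 = 78.5 kips.
Base metal shear (0.25 in plate): yield φR_n = 1.0×0.6×50×0.25×9.875 = 74.1 kips; rupture φR_n = 0.75×0.6×65×0.25×9.875 = 72.2 kips; take 72.2 kips (rupture).
Governing: min(78.5, 72.2) = 72.2 kips → base-metal shear.

72.2 kips (base-metal shear governs)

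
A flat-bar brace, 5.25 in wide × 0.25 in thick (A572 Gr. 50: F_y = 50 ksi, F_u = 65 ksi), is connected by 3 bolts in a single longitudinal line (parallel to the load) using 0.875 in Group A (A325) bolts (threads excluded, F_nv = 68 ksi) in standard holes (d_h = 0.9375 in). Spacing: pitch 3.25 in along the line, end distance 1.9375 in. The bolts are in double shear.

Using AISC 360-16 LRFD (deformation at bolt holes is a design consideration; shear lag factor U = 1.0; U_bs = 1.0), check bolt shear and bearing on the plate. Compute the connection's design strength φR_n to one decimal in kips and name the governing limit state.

Bolt shear: A_b = π(0.875)²/4 = 0.60132 in². φR_n = 0.75 × 68 × 0.60132 × 3 × 2 = 184.0 kips.
Bearing (0.25 in plate, F_u = 65 ksi): end bolts L_c = 1.9375 − 0.9375/2 = 1.46875, R_n = min(1.2×1.46875×0.25×65, 2.4×0.875×0.25×65) = 28.641 kips/bolt; interior L_c = 3.25 − 0.9375 = 2.3125, R_n = 34.125 kips/bolt. φR_n = 0.75 × (1×28.641 + 2×34.125) = 72.7 kips.
Governing: min(184.0, 72.7) = 72.7 kips → bearing.

72.7 kips (bearing governs)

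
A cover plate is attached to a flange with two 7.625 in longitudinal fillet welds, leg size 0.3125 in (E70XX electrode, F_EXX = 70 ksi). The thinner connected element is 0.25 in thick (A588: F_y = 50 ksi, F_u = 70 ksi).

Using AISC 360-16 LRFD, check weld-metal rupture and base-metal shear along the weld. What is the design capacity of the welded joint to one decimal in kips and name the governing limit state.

106.1 kips (weld metal governs)

Weld metal: throat = 0.707×0.3125 = 0.22094 in, L = 2×7.625 = 15.25 in. φR_n = 0.75 × 0.6 × 70 × 0.22094 × 15.25 = 106.1 kips.
Base metal shear (0.25 in plate): yield φR_n = 1.0×0.6×50×0.25×15.25 = 114.4 kips; rupture φR_n = 0.75×0.6×70×0.25×15.25 = 120.1 kips; take 114.4 kips (yield).
Governing: min(106.1, 114.4) = 106.1 kips → weld metal.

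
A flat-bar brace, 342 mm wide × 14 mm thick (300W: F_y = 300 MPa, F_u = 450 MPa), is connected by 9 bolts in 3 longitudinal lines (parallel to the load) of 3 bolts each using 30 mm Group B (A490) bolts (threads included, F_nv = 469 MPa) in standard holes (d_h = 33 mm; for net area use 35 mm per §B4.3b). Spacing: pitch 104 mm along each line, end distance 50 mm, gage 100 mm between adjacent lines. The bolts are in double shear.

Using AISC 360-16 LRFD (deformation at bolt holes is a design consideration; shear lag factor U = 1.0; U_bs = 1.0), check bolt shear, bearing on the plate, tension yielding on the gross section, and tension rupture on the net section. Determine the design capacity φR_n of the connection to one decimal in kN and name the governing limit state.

Bolt shear: A_b = π(30)²/4 = 706.86 mm². φR_n = 0.75 × 469 × 706.86 × 9 × 2 = 4475.5 kN.
Bearing (14 mm plate, F_u = 450 MPa): end bolts L_c = 50 − 33/2 = 33.5, R_n = min(1.2×33.5×14×450, 2.4×30×14×450) = 253.26 kN/bolt; interior L_c = 104 − 33 = 71, R_n = 453.6 kN/bolt. φR_n = 0.75 × (3×253.26 + 6×453.6) = 2611.0 kN.
Tension yield (gross): A_g = 342×14 = 4788 mm². φR_n = 0.90 × 300 × 4788 = 1292.8 kN.
Tension rupture (net): A_n = (342 − 3×35)×14 = 3318 mm² (U = 1.0, A_e = A_n). φR_n = 0.75 × 450 × 3318 = 1119.8 kN.
Governing: min(4475.5, 2611.0, 1292.8, 1119.8) = 1119.8 kN → net-section rupture.

1119.8 kN (net-section rupture governs)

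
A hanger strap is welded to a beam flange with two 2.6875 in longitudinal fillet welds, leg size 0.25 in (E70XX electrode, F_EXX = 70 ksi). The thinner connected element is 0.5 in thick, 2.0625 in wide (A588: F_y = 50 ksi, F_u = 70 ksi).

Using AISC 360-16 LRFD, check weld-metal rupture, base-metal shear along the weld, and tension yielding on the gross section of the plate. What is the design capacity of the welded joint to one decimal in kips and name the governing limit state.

Weld metal: throat = 0.707×0.25 = 0.17675 in, L = 2×2.6875 = 5.375 in. φR_n = 0.75 × 0.6 × 70 × 0.17675 × 5.375 = 29.9 kips.
Base metal shear (0.5 in plate): yield φR_n = 1.0×0.6×50×0.5×5.375 = 80.6 kips; rupture φR_n = 0.75×0.6×70×0.5×5.375 = 84.7 kips; take 80.6 kips (yield).
Tension yield (gross): A_g = 2.0625×0.5 = 1.0313 in². φR_n = 0.90 × 50 × 1.0313 = 46.4 kips.
Governing: min(29.9, 80.6, 46.4) = 29.9 kips → weld metal.

29.9 kips (weld metal governs)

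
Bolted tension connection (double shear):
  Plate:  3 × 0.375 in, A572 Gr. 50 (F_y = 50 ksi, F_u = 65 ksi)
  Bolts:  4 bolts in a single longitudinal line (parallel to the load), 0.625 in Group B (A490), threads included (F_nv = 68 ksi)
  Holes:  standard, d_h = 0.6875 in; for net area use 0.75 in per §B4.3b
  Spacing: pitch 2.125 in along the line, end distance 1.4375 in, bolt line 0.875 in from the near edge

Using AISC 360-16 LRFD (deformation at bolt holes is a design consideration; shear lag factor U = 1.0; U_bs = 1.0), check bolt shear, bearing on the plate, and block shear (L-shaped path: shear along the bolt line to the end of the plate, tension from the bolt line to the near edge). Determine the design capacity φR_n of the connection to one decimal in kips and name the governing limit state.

Bolt shear: A_b = π(0.625)²/4 = 0.3068 in². φR_n = 0.75 × 68 × 0.3068 × 4 × 2 = 125.2 kips.
Bearing (0.375 in plate, F_u = 65 ksi): end bolts L_c = 1.4375 − 0.6875/2 = 1.09375, R_n = min(1.2×1.09375×0.375×65, 2.4×0.625×0.375×65) = 31.992 kips/bolt; interior L_c = 2.125 − 0.6875 = 1.4375, R_n = 36.563 kips/bolt. φR_n = 0.75 × (1×31.992 + 3×36.563) = 106.3 kips.
Block shear: shear path 1×[1.4375+3×2.125] = 1×7.8125 in, A_gv = 2.9297, A_nv = 1×(7.8125 − 3.5×0.75)×0.375 = 1.9453 in²; tension to near edge: (0.875 − 0.5×0.75)×0.375 = 0.1875 in². R_n = min(0.6×65×1.9453, 0.6×50×2.9297) + 1.0×65×0.1875 = min(75.867, 87.891) + 12.188 = 88.055 kips. φR_n = 0.75 × 88.055 = 66.0 kips.
Governing: min(125.2, 106.3, 66.0) = 66.0 kips → block shear.

66.0 kips (block shear governs)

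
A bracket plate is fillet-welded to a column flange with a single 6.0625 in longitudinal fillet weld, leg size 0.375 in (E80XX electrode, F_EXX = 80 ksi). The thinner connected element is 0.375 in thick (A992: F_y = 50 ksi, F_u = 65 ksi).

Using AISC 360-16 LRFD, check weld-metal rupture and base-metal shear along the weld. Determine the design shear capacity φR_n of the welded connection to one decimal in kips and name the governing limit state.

Weld metal: throat = 0.707×0.375 = 0.26513 in, L = 6.0625 in. φR_n = 0.75 × 0.6 × 80 × 0.26513 × 6.0625 = 57.9 kips.
Base metal shear (0.375 in plate): yield φR_n = 1.0×0.6×50×0.375×6.0625 = 68.2 kips; rupture φR_n = 0.75×0.6×65×0.375×6.0625 = 66.5 kips; take 66.5 kips (rupture).
Governing: min(57.9, 66.5) = 57.9 kips → weld metal.

57.9 kips (weld metal governs)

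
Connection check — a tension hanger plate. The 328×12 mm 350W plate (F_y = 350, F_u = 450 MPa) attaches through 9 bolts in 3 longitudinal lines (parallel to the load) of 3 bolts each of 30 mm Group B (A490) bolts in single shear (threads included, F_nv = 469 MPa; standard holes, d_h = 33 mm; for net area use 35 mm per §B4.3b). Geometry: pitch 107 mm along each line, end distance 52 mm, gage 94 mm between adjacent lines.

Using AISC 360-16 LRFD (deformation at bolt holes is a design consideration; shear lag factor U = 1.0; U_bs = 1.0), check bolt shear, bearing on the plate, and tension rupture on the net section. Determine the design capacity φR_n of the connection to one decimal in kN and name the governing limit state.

903.2 kN (net-section rupture governs)

Bolt shear: A_b = π(30)²/4 = 706.86 mm². φR_n = 0.75 × 469 × 706.86 × 9 × 1 = 2237.7 kN.
Bearing (12 mm plate, F_u = 450 MPa): end bolts L_c = 52 − 33/2 = 35.5, R_n = min(1.2×35.5×12×450, 2.4×30×12×450) = 230.04 kN/bolt; interior L_c = 107 − 33 = 74, R_n = 388.8 kN/bolt. φR_n = 0.75 × (3×230.04 + 6×388.8) = 2267.2 kN.
Tension rupture (net): A_n = (328 − 3×35)×12 = 2676 mm² (U = 1.0, A_e = A_n). φR_n = 0.75 × 450 × 2676 = 903.2 kN.
Governing: min(2237.7, 2267.2, 903.2) = 903.2 kN → net-section rupture.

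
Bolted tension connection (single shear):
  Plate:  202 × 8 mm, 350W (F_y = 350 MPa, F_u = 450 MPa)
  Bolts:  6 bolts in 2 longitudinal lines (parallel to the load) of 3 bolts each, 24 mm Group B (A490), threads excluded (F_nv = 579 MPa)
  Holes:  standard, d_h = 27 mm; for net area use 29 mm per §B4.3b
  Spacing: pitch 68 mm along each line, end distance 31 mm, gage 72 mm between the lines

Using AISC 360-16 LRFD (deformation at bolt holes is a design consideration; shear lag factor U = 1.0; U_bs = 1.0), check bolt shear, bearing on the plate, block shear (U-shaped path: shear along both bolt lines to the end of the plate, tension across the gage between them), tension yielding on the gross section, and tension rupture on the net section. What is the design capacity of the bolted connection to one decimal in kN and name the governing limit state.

388.8 kN (net-section rupture governs)

Bolt shear: A_b = π(24)²/4 = 452.39 mm². φR_n = 0.75 × 579 × 452.39 × 6 × 1 = 1178.7 kN.
Bearing (8 mm plate, F_u = 450 MPa): end bolts L_c = 31 − 27/2 = 17.5, R_n = min(1.2×17.5×8×450, 2.4×24×8×450) = 75.6 kN/bolt; interior L_c = 68 − 27 = 41, R_n = 177.12 kN/bolt. φR_n = 0.75 × (2×75.6 + 4×177.12) = 644.8 kN.
Block shear: shear path 2×[31+2×68] = 2×167 mm, A_gv = 2672, A_nv = 2×(167 − 2.5×29)×8 = 1512 mm²; tension across gage: (72 − 1×29)×8 = 344 mm². R_n = min(0.6×450×1512, 0.6×350×2672) + 1.0×450×344 = min(408.24, 561.12) + 154.8 = 563.04 kN. φR_n = 0.75 × 563.04 = 422.3 kN.
Tension yield (gross): A_g = 202×8 = 1616 mm². φR_n = 0.90 × 350 × 1616 = 509.0 kN.
Tension rupture (net): A_n = (202 − 2×29)×8 = 1152 mm² (U = 1.0, A_e = A_n). φR_n = 0.75 × 450 × 1152 = 388.8 kN.
Governing: min(1178.7, 644.8, 422.3, 509.0, 388.8) = 388.8 kN → net-section rupture.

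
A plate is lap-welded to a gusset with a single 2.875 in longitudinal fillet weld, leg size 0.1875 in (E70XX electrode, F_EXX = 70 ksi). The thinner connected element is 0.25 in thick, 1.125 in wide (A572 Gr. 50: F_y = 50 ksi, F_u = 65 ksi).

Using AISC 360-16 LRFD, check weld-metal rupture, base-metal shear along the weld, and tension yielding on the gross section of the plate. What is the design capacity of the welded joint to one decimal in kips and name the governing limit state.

Weld metal: throat = 0.707×0.1875 = 0.13256 in, L = 2.875 in. φR_n = 0.75 × 0.6 × 70 × 0.13256 × 2.875 = 12.0 kips.
Base metal shear (0.25 in plate): yield φR_n = 1.0×0.6×50×0.25×2.875 = 21.6 kips; rupture φR_n = 0.75×0.6×65×0.25×2.875 = 21.0 kips; take 21.0 kips (rupture).
Tension yield (gross): A_g = 1.125×0.25 = 0.28125 in². φR_n = 0.90 × 50 × 0.28125 = 12.7 kips.
Governing: min(12.0, 21.0, 12.7) = 12.0 kips → weld metal.

12.0 kips (weld metal governs)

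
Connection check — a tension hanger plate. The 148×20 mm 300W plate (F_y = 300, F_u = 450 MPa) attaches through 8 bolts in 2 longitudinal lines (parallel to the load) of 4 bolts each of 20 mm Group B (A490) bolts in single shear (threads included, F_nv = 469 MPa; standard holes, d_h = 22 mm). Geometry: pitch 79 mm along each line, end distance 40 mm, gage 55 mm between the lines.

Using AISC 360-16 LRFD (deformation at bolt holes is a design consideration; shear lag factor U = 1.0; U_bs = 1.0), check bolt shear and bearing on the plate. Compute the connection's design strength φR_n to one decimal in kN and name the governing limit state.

884.0 kN (bolt shear governs)

Bolt shear: A_b = π(20)²/4 = 314.16 mm². φR_n = 0.75 × 469 × 314.16 × 8 × 1 = 884.0 kN.
Bearing (20 mm plate, F_u = 450 MPa): end bolts L_c = 40 − 22/2 = 29, R_n = min(1.2×29×20×450, 2.4×20×20×450) = 313.2 kN/bolt; interior L_c = 79 − 22 = 57, R_n = 432 kN/bolt. φR_n = 0.75 × (2×313.2 + 6×432) = 2413.8 kN.
Governing: min(884.0, 2413.8) = 884.0 kN → bolt shear.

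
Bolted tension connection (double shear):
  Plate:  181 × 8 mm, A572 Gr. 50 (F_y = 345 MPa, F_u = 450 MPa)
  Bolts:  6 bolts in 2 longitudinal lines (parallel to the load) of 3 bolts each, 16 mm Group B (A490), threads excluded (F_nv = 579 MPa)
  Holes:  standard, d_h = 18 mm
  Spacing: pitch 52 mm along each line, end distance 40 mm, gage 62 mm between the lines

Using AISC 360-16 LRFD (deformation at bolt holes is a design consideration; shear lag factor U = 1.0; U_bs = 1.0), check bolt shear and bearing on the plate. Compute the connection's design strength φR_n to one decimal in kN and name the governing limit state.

Bolt shear: A_b = π(16)²/4 = 201.06 mm². φR_n = 0.75 × 579 × 201.06 × 6 × 2 = 1047.7 kN.
Bearing (8 mm plate, F_u = 450 MPa): end bolts L_c = 40 − 18/2 = 31, R_n = min(1.2×31×8×450, 2.4×16×8×450) = 133.92 kN/bolt; interior L_c = 52 − 18 = 34, R_n = 138.24 kN/bolt. φR_n = 0.75 × (2×133.92 + 4×138.24) = 615.6 kN.
Governing: min(1047.7, 615.6) = 615.6 kN → bearing.

615.6 kN (bearing governs)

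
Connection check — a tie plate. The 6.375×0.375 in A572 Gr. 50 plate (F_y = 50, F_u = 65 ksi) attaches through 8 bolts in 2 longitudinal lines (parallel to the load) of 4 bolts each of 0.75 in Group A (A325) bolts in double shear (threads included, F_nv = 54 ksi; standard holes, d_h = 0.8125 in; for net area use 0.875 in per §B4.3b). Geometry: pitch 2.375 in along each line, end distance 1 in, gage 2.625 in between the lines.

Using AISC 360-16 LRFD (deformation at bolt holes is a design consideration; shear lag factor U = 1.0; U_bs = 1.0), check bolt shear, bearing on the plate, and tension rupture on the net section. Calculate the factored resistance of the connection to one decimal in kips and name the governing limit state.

Bolt shear: A_b = π(0.75)²/4 = 0.44179 in². φR_n = 0.75 × 54 × 0.44179 × 8 × 2 = 286.3 kips.
Bearing (0.375 in plate, F_u = 65 ksi): end bolts L_c = 1 − 0.8125/2 = 0.59375, R_n = min(1.2×0.59375×0.375×65, 2.4×0.75×0.375×65) = 17.367 kips/bolt; interior L_c = 2.375 − 0.8125 = 1.5625, R_n = 43.875 kips/bolt. φR_n = 0.75 × (2×17.367 + 6×43.875) = 223.5 kips.
Tension rupture (net): A_n = (6.375 − 2×0.875)×0.375 = 1.7344 in² (U = 1.0, A_e = A_n). φR_n = 0.75 × 65 × 1.7344 = 84.6 kips.
Governing: min(286.3, 223.5, 84.6) = 84.6 kips → net-section rupture.

84.6 kips (net-section rupture governs)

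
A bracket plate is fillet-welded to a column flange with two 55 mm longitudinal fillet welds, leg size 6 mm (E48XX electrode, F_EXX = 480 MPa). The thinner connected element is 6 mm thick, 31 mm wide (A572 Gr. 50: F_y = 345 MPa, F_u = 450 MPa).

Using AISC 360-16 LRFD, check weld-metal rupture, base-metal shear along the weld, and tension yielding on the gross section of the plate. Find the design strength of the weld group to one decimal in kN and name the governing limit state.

57.8 kN (gross-section yield governs)

Weld metal: throat = 0.707×6 = 4.242 mm, L = 2×55 = 110 mm. φR_n = 0.75 × 0.6 × 480 × 4.242 × 110 = 100.8 kN.
Base metal shear (6 mm plate): yield φR_n = 1.0×0.6×345×6×110 = 136.6 kN; rupture φR_n = 0.75×0.6×450×6×110 = 133.7 kN; take 133.7 kN (rupture).
Tension yield (gross): A_g = 31×6 = 186 mm². φR_n = 0.90 × 345 × 186 = 57.8 kN.
Governing: min(100.8, 133.7, 57.8) = 57.8 kN → gross-section yield.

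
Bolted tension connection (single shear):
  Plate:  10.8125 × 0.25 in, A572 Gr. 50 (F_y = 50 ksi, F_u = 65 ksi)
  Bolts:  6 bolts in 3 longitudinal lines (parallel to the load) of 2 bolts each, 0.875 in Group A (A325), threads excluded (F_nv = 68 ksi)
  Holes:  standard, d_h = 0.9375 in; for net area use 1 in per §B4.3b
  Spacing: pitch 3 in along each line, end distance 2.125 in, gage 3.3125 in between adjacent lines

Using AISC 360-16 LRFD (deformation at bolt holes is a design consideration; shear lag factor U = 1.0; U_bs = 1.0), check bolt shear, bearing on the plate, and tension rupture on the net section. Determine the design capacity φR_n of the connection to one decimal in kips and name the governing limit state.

Bolt shear: A_b = π(0.875)²/4 = 0.60132 in². φR_n = 0.75 × 68 × 0.60132 × 6 × 1 = 184.0 kips.
Bearing (0.25 in plate, F_u = 65 ksi): end bolts L_c = 2.125 − 0.9375/2 = 1.65625, R_n = min(1.2×1.65625×0.25×65, 2.4×0.875×0.25×65) = 32.297 kips/bolt; interior L_c = 3 − 0.9375 = 2.0625, R_n = 34.125 kips/bolt. φR_n = 0.75 × (3×32.297 + 3×34.125) = 149.4 kips.
Tension rupture (net): A_n = (10.8125 − 3×1)×0.25 = 1.9531 in² (U = 1.0, A_e = A_n). φR_n = 0.75 × 65 × 1.9531 = 95.2 kips.
Governing: min(184.0, 149.4, 95.2) = 95.2 kips → net-section rupture.

95.2 kips (net-section rupture governs)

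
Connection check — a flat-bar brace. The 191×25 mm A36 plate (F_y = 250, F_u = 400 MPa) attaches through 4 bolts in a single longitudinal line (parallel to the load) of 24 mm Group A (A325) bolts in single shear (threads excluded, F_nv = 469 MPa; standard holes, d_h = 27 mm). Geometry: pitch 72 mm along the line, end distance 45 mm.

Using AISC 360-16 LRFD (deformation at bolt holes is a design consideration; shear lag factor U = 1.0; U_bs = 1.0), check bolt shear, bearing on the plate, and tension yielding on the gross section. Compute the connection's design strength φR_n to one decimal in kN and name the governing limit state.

Bolt shear: A_b = π(24)²/4 = 452.39 mm². φR_n = 0.75 × 469 × 452.39 × 4 × 1 = 636.5 kN.
Bearing (25 mm plate, F_u = 400 MPa): end bolts L_c = 45 − 27/2 = 31.5, R_n = min(1.2×31.5×25×400, 2.4×24×25×400) = 378 kN/bolt; interior L_c = 72 − 27 = 45, R_n = 540 kN/bolt. φR_n = 0.75 × (1×378 + 3×540) = 1498.5 kN.
Tension yield (gross): A_g = 191×25 = 4775 mm². φR_n = 0.90 × 250 × 4775 = 1074.4 kN.
Governing: min(636.5, 1498.5, 1074.4) = 636.5 kN → bolt shear.

636.5 kN (bolt shear governs)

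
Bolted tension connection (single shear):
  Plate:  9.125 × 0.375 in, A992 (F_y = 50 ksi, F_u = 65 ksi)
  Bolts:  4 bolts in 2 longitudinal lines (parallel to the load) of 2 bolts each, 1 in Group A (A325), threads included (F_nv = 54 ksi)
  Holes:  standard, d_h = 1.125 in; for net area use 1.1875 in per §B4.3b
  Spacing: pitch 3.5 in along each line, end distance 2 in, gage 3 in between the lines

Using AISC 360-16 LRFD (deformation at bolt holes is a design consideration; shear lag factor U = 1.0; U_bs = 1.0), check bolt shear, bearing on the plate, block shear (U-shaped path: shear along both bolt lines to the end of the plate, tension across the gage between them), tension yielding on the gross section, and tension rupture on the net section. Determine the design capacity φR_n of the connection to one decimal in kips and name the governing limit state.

Bolt shear: A_b = π(1)²/4 = 0.7854 in². φR_n = 0.75 × 54 × 0.7854 × 4 × 1 = 127.2 kips.
Bearing (0.375 in plate, F_u = 65 ksi): end bolts L_c = 2 − 1.125/2 = 1.4375, R_n = min(1.2×1.4375×0.375×65, 2.4×1×0.375×65) = 42.047 kips/bolt; interior L_c = 3.5 − 1.125 = 2.375, R_n = 58.5 kips/bolt. φR_n = 0.75 × (2×42.047 + 2×58.5) = 150.8 kips.
Block shear: shear path 2×[2+1×3.5] = 2×5.5 in, A_gv = 4.125, A_nv = 2×(5.5 − 1.5×1.1875)×0.375 = 2.7891 in²; tension across gage: (3 − 1×1.1875)×0.375 = 0.67969 in². R_n = min(0.6×65×2.7891, 0.6×50×4.125) + 1.0×65×0.67969 = min(108.77, 123.75) + 44.18 = 152.95 kips. φR_n = 0.75 × 152.95 = 114.7 kips.
Tension yield (gross): A_g = 9.125×0.375 = 3.4219 in². φR_n = 0.90 × 50 × 3.4219 = 154.0 kips.
Tension rupture (net): A_n = (9.125 − 2×1.1875)×0.375 = 2.5313 in² (U = 1.0, A_e = A_n). φR_n = 0.75 × 65 × 2.5313 = 123.4 kips.
Governing: min(127.2, 150.8, 114.7, 154.0, 123.4) = 114.7 kips → block shear.

114.7 kips (block shear governs)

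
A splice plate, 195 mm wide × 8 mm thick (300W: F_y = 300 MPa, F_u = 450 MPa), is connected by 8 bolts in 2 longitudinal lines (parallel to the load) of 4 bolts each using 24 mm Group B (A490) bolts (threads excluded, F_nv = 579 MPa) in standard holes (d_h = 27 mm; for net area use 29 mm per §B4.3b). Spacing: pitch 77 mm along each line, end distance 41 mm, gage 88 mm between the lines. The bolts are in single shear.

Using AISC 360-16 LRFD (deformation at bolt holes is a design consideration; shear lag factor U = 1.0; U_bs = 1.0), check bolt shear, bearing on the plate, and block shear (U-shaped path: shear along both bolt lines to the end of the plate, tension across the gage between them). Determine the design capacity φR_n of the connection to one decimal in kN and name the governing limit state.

Bolt shear: A_b = π(24)²/4 = 452.39 mm². φR_n = 0.75 × 579 × 452.39 × 8 × 1 = 1571.6 kN.
Bearing (8 mm plate, F_u = 450 MPa): end bolts L_c = 41 − 27/2 = 27.5, R_n = min(1.2×27.5×8×450, 2.4×24×8×450) = 118.8 kN/bolt; interior L_c = 77 − 27 = 50, R_n = 207.36 kN/bolt. φR_n = 0.75 × (2×118.8 + 6×207.36) = 1111.3 kN.
Block shear: shear path 2×[41+3×77] = 2×272 mm, A_gv = 4352, A_nv = 2×(272 − 3.5×29)×8 = 2728 mm²; tension across gage: (88 − 1×29)×8 = 472 mm². R_n = min(0.6×450×2728, 0.6×300×4352) + 1.0×450×472 = min(736.56, 783.36) + 212.4 = 948.96 kN. φR_n = 0.75 × 948.96 = 711.7 kN.
Governing: min(1571.6, 1111.3, 711.7) = 711.7 kN → block shear.

711.7 kN (block shear governs)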